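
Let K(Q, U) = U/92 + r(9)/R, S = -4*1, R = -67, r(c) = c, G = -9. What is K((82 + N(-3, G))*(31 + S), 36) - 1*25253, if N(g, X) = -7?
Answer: -38914477/1541 ≈ -25253.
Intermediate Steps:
S = -4
K(Q, U) = -9/67 + U/92 (K(Q, U) = U/92 + 9/(-67) = U*(1/92) + 9*(-1/67) = U/92 - 9/67 = -9/67 + U/92)
K((82 + N(-3, G))*(31 + S), 36) - 1*25253 = (-9/67 + (1/92)*36) - 1*25253 = (-9/67 + 9/23) - 25253 = 396/1541 - 25253 = -38914477/1541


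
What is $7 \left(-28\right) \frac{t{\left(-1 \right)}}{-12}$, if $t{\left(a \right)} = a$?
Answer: $- \frac{49}{3} \approx -16.333$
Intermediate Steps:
$7 \left(-28\right) \frac{t{\left(-1 \right)}}{-12} = 7 \left(-28\right) \left(- \frac{1}{-12}\right) = - 196 \left(\left(-1\right) \left(- \frac{1}{12}\right)\right) = \left(-196\right) \frac{1}{12} = - \frac{49}{3}$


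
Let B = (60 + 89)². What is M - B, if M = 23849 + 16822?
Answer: 18470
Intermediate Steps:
M = 40671
B = 22201 (B = 149² = 22201)
M - B = 40671 - 1*22201 = 40671 - 22201 = 18470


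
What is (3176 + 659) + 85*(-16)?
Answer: 2475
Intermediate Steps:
(3176 + 659) + 85*(-16) = 3835 - 1360 = 2475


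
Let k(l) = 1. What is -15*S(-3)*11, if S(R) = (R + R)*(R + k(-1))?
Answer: -1980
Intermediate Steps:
S(R) = 2*R*(1 + R) (S(R) = (R + R)*(R + 1) = (2*R)*(1 + R) = 2*R*(1 + R))
-15*S(-3)*11 = -30*(-3)*(1 - 3)*11 = -30*(-3)*(-2)*11 = -15*12*11 = -180*11 = -1980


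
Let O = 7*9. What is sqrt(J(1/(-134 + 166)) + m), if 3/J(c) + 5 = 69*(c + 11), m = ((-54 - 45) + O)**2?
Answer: 4*sqrt(47425224711)/24197 ≈ 36.000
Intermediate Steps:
O = 63
m = 1296 (m = ((-54 - 45) + 63)**2 = (-99 + 63)**2 = (-36)**2 = 1296)
J(c) = 3/(754 + 69*c) (J(c) = 3/(-5 + 69*(c + 11)) = 3/(-5 + 69*(11 + c)) = 3/(-5 + (759 + 69*c)) = 3/(754 + 69*c))
sqrt(J(1/(-134 + 166)) + m) = sqrt(3/(754 + 69/(-134 + 166)) + 1296) = sqrt(3/(754 + 69/32) + 1296) = sqrt(3/(24197/32) + 1296) = sqrt(3*(32/24197) + 1296) = sqrt(96/24197 + 1296) = sqrt(31359408/24197) = 4*sqrt(47425224711)/24197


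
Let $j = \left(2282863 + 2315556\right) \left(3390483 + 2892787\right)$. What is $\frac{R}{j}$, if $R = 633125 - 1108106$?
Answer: $- \frac{474981}{28893108150130} \approx -1.6439 \cdot 10^{-8}$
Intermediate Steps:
$j = 28893108150130$ ($j = 4598419 \cdot 6283270 = 28893108150130$)
$R = -474981$
$\frac{R}{j} = - \frac{474981}{28893108150130}$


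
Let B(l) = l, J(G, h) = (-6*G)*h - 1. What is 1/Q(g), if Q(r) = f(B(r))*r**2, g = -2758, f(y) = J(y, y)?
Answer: -1/347158902923140 ≈ -2.8805e-15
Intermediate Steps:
J(G, h) = -1 - 6*G*h (J(G, h) = -6*G*h - 1 = -1 - 6*G*h)
f(y) = -1 - 6*y**2 (f(y) = -1 - 6*y*y = -1 - 6*y**2)
Q(r) = r**2*(-1 - 6*r**2) (Q(r) = (-1 - 6*r**2)*r**2 = r**2*(-1 - 6*r**2))
1/Q(g) = 1/(-1*(-2758)**2 - 6*(-2758)**4) = 1/(-1*7606564 - 6*57859815886096) = 1/(-7606564 - 347158895316576) = 1/(-347158902923140) = -1/347158902923140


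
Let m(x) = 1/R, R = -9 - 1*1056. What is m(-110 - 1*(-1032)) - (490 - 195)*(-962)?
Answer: 302236349/1065 ≈ 2.8379e+5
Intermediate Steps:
R = -1065 (R = -9 - 1056 = -1065)
m(x) = -1/1065 (m(x) = 1/(-1065) = -1/1065)
m(-110 - 1*(-1032)) - (490 - 195)*(-962) = -1/1065 - (490 - 195)*(-962) = -1/1065 - 295*(-962) = -1/1065 - 1*(-283790) = -1/1065 + 283790 = 302236349/1065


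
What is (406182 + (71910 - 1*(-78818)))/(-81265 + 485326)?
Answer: 556910/404061 ≈ 1.3783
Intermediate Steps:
(406182 + (71910 - 1*(-78818)))/(-81265 + 485326) = (406182 + (71910 + 78818))/404061 = (406182 + 150728)*(1/404061) = 556910*(1/404061) = 556910/404061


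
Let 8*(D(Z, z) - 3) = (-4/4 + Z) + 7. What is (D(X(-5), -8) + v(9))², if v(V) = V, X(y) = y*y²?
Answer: 529/64 ≈ 8.2656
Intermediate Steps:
X(y) = y³
D(Z, z) = 15/4 + Z/8 (D(Z, z) = 3 + ((-4/4 + Z) + 7)/8 = 3 + ((-4*¼ + Z) + 7)/8 = 3 + ((-1 + Z) + 7)/8 = 3 + (6 + Z)/8 = 3 + (¾ + Z/8) = 15/4 + Z/8)
(D(X(-5), -8) + v(9))² = ((15/4 + (⅛)*(-5)³) + 9)² = ((15/4 + (⅛)*(-125)) + 9)² = ((15/4 - 125/8) + 9)² = (-95/8 + 9)² = (-23/8)² = 529/64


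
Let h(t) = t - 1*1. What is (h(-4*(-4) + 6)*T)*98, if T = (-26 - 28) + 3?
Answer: -104958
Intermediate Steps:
h(t) = -1 + t (h(t) = t - 1 = -1 + t)
T = -51 (T = -54 + 3 = -51)
(h(-4*(-4) + 6)*T)*98 = ((-1 + (-4*(-4) + 6))*(-51))*98 = ((-1 + (16 + 6))*(-51))*98 = ((-1 + 22)*(-51))*98 = (21*(-51))*98 = -1071*98 = -104958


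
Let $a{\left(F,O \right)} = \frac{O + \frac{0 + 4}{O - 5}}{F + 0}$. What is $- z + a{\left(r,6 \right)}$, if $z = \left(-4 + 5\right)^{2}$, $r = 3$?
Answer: $\frac{7}{3} \approx 2.3333$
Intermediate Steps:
$a{\left(F,O \right)} = \frac{O + \frac{4}{-5 + O}}{F}$
$z = 1$ ($z = 1^{2} = 1$)
$- z + a{\left(r,6 \right)} = \left(-1\right) 1 + \frac{4 + 6^{2} - 30}{3 \left(-5 + 6\right)} = -1 + \frac{4 + 36 - 30}{3 \cdot 1} = -1 + \frac{1}{3} \cdot 1 \cdot 10 = -1 + \frac{10}{3} = \frac{7}{3}$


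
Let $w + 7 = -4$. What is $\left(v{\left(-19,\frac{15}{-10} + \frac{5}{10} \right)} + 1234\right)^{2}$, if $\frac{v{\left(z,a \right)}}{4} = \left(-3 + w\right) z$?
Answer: $5280804$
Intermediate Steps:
$w = -11$ ($w = -7 - 4 = -11$)
$v{\left(z,a \right)} = - 56 z$ ($v{\left(z,a \right)} = 4 \left(-3 - 11\right) z = 4 \left(- 14 z\right) = - 56 z$)
$\left(v{\left(-19,\frac{15}{-10} + \frac{5}{10} \right)} + 1234\right)^{2} = \left(\left(-56\right) \left(-19\right) + 1234\right)^{2} = \left(1064 + 1234\right)^{2} = 2298^{2} = 5280804$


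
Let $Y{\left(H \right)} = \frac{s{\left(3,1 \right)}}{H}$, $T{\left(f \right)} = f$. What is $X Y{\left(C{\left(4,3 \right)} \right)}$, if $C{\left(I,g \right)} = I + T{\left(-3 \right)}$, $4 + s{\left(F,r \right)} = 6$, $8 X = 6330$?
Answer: $\frac{3165}{2} \approx 1582.5$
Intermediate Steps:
$X = \frac{3165}{4}$ ($X = \frac{1}{8} \cdot 6330 = \frac{3165}{4} \approx 791.25$)
$s{\left(F,r \right)} = 2$ ($s{\left(F,r \right)} = -4 + 6 = 2$)
$C{\left(I,g \right)} = -3 + I$ ($C{\left(I,g \right)} = I - 3 = -3 + I$)
$Y{\left(H \right)} = \frac{2}{H}$
$X Y{\left(C{\left(4,3 \right)} \right)} = \frac{3165 \frac{2}{-3 + 4}}{4} = \frac{3165 \cdot \frac{2}{1}}{4} = \frac{3165 \cdot 2 \cdot 1}{4} = \frac{3165}{4} \cdot 2 = \frac{3165}{2}$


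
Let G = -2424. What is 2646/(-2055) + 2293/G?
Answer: -3708673/1660440 ≈ -2.2335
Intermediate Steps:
2646/(-2055) + 2293/G = 2646/(-2055) + 2293/(-2424) = 2646*(-1/2055) + 2293*(-1/2424) = -882/685 - 2293/2424 = -3708673/1660440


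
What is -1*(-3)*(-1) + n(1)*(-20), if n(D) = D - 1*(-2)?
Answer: -63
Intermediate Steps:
n(D) = 2 + D (n(D) = D + 2 = 2 + D)
-1*(-3)*(-1) + n(1)*(-20) = -1*(-3)*(-1) + (2 + 1)*(-20) = 3*(-1) + 3*(-20) = -3 - 60 = -63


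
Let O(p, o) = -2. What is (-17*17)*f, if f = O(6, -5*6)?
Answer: 578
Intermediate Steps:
f = -2
(-17*17)*f = -17*17*(-2) = -289*(-2) = 578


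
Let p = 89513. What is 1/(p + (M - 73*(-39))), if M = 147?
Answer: 1/92507 ≈ 1.0810e-5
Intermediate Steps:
1/(p + (M - 73*(-39))) = 1/(89513 + (147 - 73*(-39))) = 1/(89513 + (147 + 2847)) = 1/(89513 + 2994) = 1/92507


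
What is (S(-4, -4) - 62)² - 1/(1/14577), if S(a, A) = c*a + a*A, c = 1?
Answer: -12077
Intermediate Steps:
S(a, A) = a + A*a (S(a, A) = 1*a + a*A = a + A*a)
(S(-4, -4) - 62)² - 1/(1/14577) = (-4*(1 - 4) - 62)² - 1/(1/14577) = (-4*(-3) - 62)² - 1/1/14577 = (12 - 62)² - 1*14577 = (-50)² - 14577 = 2500 - 14577 = -12077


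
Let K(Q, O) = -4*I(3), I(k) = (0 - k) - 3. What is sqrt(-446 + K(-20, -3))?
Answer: I*sqrt(422) ≈ 20.543*I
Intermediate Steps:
I(k) = -3 - k (I(k) = -k - 3 = -3 - k)
K(Q, O) = 24 (K(Q, O) = -4*(-3 - 1*3) = -4*(-3 - 3) = -4*(-6) = 24)
sqrt(-446 + K(-20, -3)) = sqrt(-446 + 24) = sqrt(-422) = I*sqrt(422)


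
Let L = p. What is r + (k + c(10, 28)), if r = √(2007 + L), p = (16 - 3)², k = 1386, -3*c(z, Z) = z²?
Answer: 4058/3 + 8*√34 ≈ 1399.3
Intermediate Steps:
c(z, Z) = -z²/3
p = 169 (p = 13² = 169)
L = 169
r = 8*√34 (r = √(2007 + 169) = √2176 = 8*√34 ≈ 46.648)
r + (k + c(10, 28)) = 8*√34 + (1386 - ⅓*10²) = 8*√34 + (1386 - ⅓*100) = 8*√34 + (1386 - 100/3) = 8*√34 + 4058/3 = 4058/3 + 8*√34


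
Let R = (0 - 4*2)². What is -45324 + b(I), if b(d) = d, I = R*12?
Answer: -44556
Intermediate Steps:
R = 64 (R = (0 - 8)² = (-8)² = 64)
I = 768 (I = 64*12 = 768)
-45324 + b(I) = -45324 + 768 = -44556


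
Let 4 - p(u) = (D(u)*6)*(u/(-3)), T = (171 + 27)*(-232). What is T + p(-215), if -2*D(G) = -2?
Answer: -46362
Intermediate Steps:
T = -45936 (T = 198*(-232) = -45936)
D(G) = 1 (D(G) = -1/2*(-2) = 1)
p(u) = 4 + 2*u (p(u) = 4 - 1*6*u/(-3) = 4 - 6*u*(-1/3) = 4 - 6*(-u/3) = 4 - (-2)*u = 4 + 2*u)
T + p(-215) = -45936 + (4 + 2*(-215)) = -45936 + (4 - 430) = -45936 - 426 = -46362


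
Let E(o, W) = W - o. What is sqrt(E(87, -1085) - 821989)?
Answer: I*sqrt(823161) ≈ 907.28*I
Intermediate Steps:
sqrt(E(87, -1085) - 821989) = sqrt((-1085 - 1*87) - 821989) = sqrt((-1085 - 87) - 821989) = sqrt(-1172 - 821989) = sqrt(-823161) = I*sqrt(823161)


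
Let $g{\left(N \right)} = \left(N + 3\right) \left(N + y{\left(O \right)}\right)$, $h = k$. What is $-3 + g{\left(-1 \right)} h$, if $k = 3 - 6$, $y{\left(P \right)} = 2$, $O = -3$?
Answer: $-9$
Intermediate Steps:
$k = -3$ ($k = 3 - 6 = -3$)
$h = -3$
$g{\left(N \right)} = \left(2 + N\right) \left(3 + N\right)$ ($g{\left(N \right)} = \left(N + 3\right) \left(N + 2\right) = \left(3 + N\right) \left(2 + N\right) = \left(2 + N\right) \left(3 + N\right)$)
$-3 + g{\left(-1 \right)} h = -3 + \left(6 + \left(-1\right)^{2} + 5 \left(-1\right)\right) \left(-3\right) = -3 + \left(6 + 1 - 5\right) \left(-3\right) = -3 + 2 \left(-3\right) = -3 - 6 = -9$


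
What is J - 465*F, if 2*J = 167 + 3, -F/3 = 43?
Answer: 60070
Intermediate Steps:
F = -129 (F = -3*43 = -129)
J = 85 (J = (167 + 3)/2 = (½)*170 = 85)
J - 465*F = 85 - 465*(-129) = 85 + 59985 = 60070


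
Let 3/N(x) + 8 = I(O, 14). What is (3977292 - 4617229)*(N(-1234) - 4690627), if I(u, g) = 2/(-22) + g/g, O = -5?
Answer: 78044357072281/26 ≈ 3.0017e+12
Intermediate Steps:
I(u, g) = 10/11 (I(u, g) = 2*(-1/22) + 1 = -1/11 + 1 = 10/11)
N(x) = -11/26 (N(x) = 3/(-8 + 10/11) = 3/(-78/11) = 3*(-11/78) = -11/26)
(3977292 - 4617229)*(N(-1234) - 4690627) = (3977292 - 4617229)*(-11/26 - 4690627) = -639937*(-121956313/26) = 78044357072281/26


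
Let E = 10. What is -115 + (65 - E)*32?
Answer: 1645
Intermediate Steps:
-115 + (65 - E)*32 = -115 + (65 - 1*10)*32 = -115 + (65 - 10)*32 = -115 + 55*32 = -115 + 1760 = 1645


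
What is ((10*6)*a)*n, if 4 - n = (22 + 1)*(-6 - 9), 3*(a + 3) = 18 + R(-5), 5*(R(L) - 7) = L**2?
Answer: 146580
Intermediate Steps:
R(L) = 7 + L**2/5
a = 7 (a = -3 + (18 + (7 + (1/5)*(-5)**2))/3 = -3 + (18 + (7 + (1/5)*25))/3 = -3 + (18 + (7 + 5))/3 = -3 + (18 + 12)/3 = -3 + (1/3)*30 = -3 + 10 = 7)
n = 349 (n = 4 - (22 + 1)*(-6 - 9) = 4 - 23*(-15) = 4 - 1*(-345) = 4 + 345 = 349)
((10*6)*a)*n = ((10*6)*7)*349 = (60*7)*349 = 420*349 = 146580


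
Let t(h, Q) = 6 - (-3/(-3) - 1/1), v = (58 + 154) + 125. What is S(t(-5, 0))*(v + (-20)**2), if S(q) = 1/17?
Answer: 737/17 ≈ 43.353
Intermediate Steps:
v = 337 (v = 212 + 125 = 337)
t(h, Q) = 6 (t(h, Q) = 6 - (-3*(-1/3) - 1*1) = 6 - (1 - 1) = 6 - 1*0 = 6 + 0 = 6)
S(q) = 1/17
S(t(-5, 0))*(v + (-20)**2) = (337 + (-20)**2)/17 = (337 + 400)/17 = (1/17)*737 = 737/17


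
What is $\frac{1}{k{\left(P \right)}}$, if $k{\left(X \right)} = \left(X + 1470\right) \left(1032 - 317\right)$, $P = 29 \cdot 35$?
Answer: $\frac{1}{1776775} \approx 5.6282 \cdot 10^{-7}$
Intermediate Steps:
$P = 1015$
$k{\left(X \right)} = 1051050 + 715 X$ ($k{\left(X \right)} = \left(1470 + X\right) 715 = 1051050 + 715 X$)
$\frac{1}{k{\left(P \right)}} = \frac{1}{1051050 + 715 \cdot 1015} = \frac{1}{1051050 + 725725} = \frac{1}{1776775}$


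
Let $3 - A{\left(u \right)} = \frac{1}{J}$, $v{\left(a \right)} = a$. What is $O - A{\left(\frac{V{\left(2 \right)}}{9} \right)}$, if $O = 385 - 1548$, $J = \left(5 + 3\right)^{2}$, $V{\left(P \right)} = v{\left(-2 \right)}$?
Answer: $- \frac{74623}{64} \approx -1166.0$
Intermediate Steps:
$V{\left(P \right)} = -2$
$J = 64$ ($J = 8^{2} = 64$)
$O = -1163$ ($O = 385 - 1548 = -1163$)
$A{\left(u \right)} = \frac{191}{64}$ ($A{\left(u \right)} = 3 - \frac{1}{64} = \frac{191}{64}$)
$O - A{\left(\frac{V{\left(2 \right)}}{9} \right)} = -1163 - \frac{191}{64} = - \frac{74623}{64}$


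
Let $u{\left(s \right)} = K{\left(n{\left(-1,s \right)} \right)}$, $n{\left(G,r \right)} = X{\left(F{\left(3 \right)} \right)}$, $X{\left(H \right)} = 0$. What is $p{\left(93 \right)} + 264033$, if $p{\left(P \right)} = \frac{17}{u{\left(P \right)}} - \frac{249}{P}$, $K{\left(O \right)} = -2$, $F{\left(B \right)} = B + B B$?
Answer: $\frac{16369353}{62} \approx 2.6402 \cdot 10^{5}$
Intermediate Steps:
$F{\left(B \right)} = B + B^{2}$
$n{\left(G,r \right)} = 0$
$u{\left(s \right)} = -2$
$p{\left(P \right)} = - \frac{17}{2} - \frac{249}{P}$ ($p{\left(P \right)} = \frac{17}{-2} - \frac{249}{P} = 17 \left(- \frac{1}{2}\right) - \frac{249}{P} = - \frac{17}{2} - \frac{249}{P}$)
$p{\left(93 \right)} + 264033 = \left(- \frac{17}{2} - \frac{249}{93}\right) + 264033 = \left(- \frac{17}{2} - \frac{83}{31}\right) + 264033 = - \frac{693}{62} + 264033 = \frac{16369353}{62}$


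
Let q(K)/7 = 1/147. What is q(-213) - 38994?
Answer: -818873/21 ≈ -38994.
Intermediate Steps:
q(K) = 1/21 (q(K) = 7/147 = 7*(1/147) = 1/21)
q(-213) - 38994 = 1/21 - 38994 = -818873/21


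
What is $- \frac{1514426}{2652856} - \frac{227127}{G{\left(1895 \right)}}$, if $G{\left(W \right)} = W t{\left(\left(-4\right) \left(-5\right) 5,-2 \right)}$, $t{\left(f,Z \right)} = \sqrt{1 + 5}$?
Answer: $- \frac{757213}{1326428} - \frac{75709 \sqrt{6}}{3790} \approx -49.502$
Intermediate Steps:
$t{\left(f,Z \right)} = \sqrt{6}$
$G{\left(W \right)} = W \sqrt{6}$
$- \frac{1514426}{2652856} - \frac{227127}{G{\left(1895 \right)}} = - \frac{1514426}{2652856} - \frac{227127}{1895 \sqrt{6}} = \left(-1514426\right) \frac{1}{2652856} - 227127 \frac{\sqrt{6}}{11370} = - \frac{757213}{1326428} - \frac{75709 \sqrt{6}}{3790}$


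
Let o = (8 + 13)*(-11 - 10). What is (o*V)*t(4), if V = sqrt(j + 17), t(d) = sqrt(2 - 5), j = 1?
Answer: -1323*I*sqrt(6) ≈ -3240.7*I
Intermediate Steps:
o = -441 (o = 21*(-21) = -441)
t(d) = I*sqrt(3) (t(d) = sqrt(-3) = I*sqrt(3))
V = 3*sqrt(2) (V = sqrt(1 + 17) = sqrt(18) = 3*sqrt(2) ≈ 4.2426)
(o*V)*t(4) = (-1323*sqrt(2))*(I*sqrt(3)) = -1323*I*sqrt(6)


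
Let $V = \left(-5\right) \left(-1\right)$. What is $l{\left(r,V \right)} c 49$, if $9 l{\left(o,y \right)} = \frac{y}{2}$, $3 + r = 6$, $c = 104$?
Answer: $\frac{12740}{9} \approx 1415.6$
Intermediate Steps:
$r = 3$ ($r = -3 + 6 = 3$)
$V = 5$
$l{\left(o,y \right)} = \frac{y}{18}$ ($l{\left(o,y \right)} = \frac{y \frac{1}{2}}{9} = \frac{\frac{1}{2} y}{9} = \frac{y}{18}$)
$l{\left(r,V \right)} c 49 = \frac{1}{18} \cdot 5 \cdot 104 \cdot 49 = \frac{5}{18} \cdot 5096 = \frac{12740}{9}$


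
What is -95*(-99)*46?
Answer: 432630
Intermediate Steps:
-95*(-99)*46 = 9405*46 = 432630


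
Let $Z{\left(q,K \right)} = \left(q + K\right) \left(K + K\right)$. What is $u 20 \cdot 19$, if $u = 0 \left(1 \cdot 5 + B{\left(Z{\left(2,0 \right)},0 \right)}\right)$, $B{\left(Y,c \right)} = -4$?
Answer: $0$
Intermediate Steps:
$Z{\left(q,K \right)} = 2 K \left(K + q\right)$ ($Z{\left(q,K \right)} = \left(K + q\right) 2 K = 2 K \left(K + q\right)$)
$u = 0$ ($u = 0 \left(1 \cdot 5 - 4\right) = 0 \left(5 - 4\right) = 0 \cdot 1 = 0$)
$u 20 \cdot 19 = 0 \cdot 20 \cdot 19 = 0 \cdot 19 = 0$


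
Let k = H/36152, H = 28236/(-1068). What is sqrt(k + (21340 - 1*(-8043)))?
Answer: sqrt(76046775306220722)/1608764 ≈ 171.41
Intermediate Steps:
H = -2353/89 (H = 28236*(-1/1068) = -2353/89 ≈ -26.438)
k = -2353/3217528 (k = -2353/89/36152 = -2353/89*1/36152 = -2353/3217528 ≈ -0.00073131)
sqrt(k + (21340 - 1*(-8043))) = sqrt(-2353/3217528 + (21340 - 1*(-8043))) = sqrt(-2353/3217528 + (21340 + 8043)) = sqrt(-2353/3217528 + 29383) = sqrt(94540622871/3217528) = sqrt(76046775306220722)/1608764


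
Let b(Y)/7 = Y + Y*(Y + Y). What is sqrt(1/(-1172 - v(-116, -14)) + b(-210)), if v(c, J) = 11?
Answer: sqrt(5100516323)/91 ≈ 784.81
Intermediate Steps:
b(Y) = 7*Y + 14*Y**2 (b(Y) = 7*(Y + Y*(Y + Y)) = 7*(Y + Y*(2*Y)) = 7*(Y + 2*Y**2) = 7*Y + 14*Y**2)
sqrt(1/(-1172 - v(-116, -14)) + b(-210)) = sqrt(1/(-1172 - 1*11) + 7*(-210)*(1 + 2*(-210))) = sqrt(1/(-1172 - 11) + 7*(-210)*(1 - 420)) = sqrt(1/(-1183) + 7*(-210)*(-419)) = sqrt(-1/1183 + 615930) = sqrt(728645189/1183) = sqrt(5100516323)/91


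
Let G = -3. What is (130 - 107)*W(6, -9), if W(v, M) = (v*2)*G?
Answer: -828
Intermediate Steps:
W(v, M) = -6*v (W(v, M) = (v*2)*(-3) = (2*v)*(-3) = -6*v)
(130 - 107)*W(6, -9) = (130 - 107)*(-6*6) = 23*(-36) = -828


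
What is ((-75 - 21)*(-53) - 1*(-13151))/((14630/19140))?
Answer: 3173586/133 ≈ 23862.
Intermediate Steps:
((-75 - 21)*(-53) - 1*(-13151))/((14630/19140)) = (-96*(-53) + 13151)/((14630*(1/19140))) = (5088 + 13151)/(133/174) = 18239*(174/133) = 3173586/133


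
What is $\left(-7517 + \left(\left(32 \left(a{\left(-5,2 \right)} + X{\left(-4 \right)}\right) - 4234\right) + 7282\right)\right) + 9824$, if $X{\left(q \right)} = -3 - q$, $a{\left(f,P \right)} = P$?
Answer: $5451$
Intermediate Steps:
$\left(-7517 + \left(\left(32 \left(a{\left(-5,2 \right)} + X{\left(-4 \right)}\right) - 4234\right) + 7282\right)\right) + 9824 = \left(-7517 + \left(\left(32 \left(2 - -1\right) - 4234\right) + 7282\right)\right) + 9824 = \left(-7517 + \left(\left(32 \left(2 + \left(-3 + 4\right)\right) - 4234\right) + 7282\right)\right) + 9824 = \left(-7517 + \left(\left(32 \left(2 + 1\right) - 4234\right) + 7282\right)\right) + 9824 = \left(-7517 + \left(\left(32 \cdot 3 - 4234\right) + 7282\right)\right) + 9824 = \left(-7517 + \left(\left(96 - 4234\right) + 7282\right)\right) + 9824 = \left(-7517 + \left(-4138 + 7282\right)\right) + 9824 = \left(-7517 + 3144\right) + 9824 = -4373 + 9824 = 5451$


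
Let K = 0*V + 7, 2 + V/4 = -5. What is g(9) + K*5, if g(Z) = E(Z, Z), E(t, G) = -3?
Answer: 32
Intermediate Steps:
V = -28 (V = -8 + 4*(-5) = -8 - 20 = -28)
g(Z) = -3
K = 7 (K = 0*(-28) + 7 = 0 + 7 = 7)
g(9) + K*5 = -3 + 7*5 = -3 + 35 = 32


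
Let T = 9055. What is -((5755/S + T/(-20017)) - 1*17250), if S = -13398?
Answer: 4626475480225/268187766 ≈ 17251.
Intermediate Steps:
-((5755/S + T/(-20017)) - 1*17250) = -((5755/(-13398) + 9055/(-20017)) - 1*17250) = -((5755*(-1/13398) + 9055*(-1/20017)) - 17250) = -((-5755/13398 - 9055/20017) - 17250) = -(-236516725/268187766 - 17250) = -1*(-4626475480225/268187766) = 4626475480225/268187766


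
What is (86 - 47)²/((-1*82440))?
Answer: -169/9160 ≈ -0.018450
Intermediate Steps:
(86 - 47)²/((-1*82440)) = 39²/(-82440) = 1521*(-1/82440) = -169/9160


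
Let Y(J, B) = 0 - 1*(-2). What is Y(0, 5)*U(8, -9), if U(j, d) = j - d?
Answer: 34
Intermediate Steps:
Y(J, B) = 2 (Y(J, B) = 0 + 2 = 2)
Y(0, 5)*U(8, -9) = 2*(8 - 1*(-9)) = 2*(8 + 9) = 2*17 = 34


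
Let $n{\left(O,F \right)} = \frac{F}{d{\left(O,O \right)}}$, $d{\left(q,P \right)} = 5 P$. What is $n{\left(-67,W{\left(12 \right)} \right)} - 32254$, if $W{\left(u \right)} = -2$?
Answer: $- \frac{10805088}{335} \approx -32254.0$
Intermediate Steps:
$n{\left(O,F \right)} = \frac{F}{5 O}$
$n{\left(-67,W{\left(12 \right)} \right)} - 32254 = \frac{1}{5} \left(-2\right) \frac{1}{-67} - 32254 = \frac{1}{5} \left(-2\right) \left(- \frac{1}{67}\right) - 32254 = \frac{2}{335} - 32254 = - \frac{10805088}{335}$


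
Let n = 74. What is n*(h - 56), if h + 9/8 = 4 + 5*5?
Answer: -8325/4 ≈ -2081.3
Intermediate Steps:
h = 223/8 (h = -9/8 + (4 + 5*5) = -9/8 + (4 + 25) = -9/8 + 29 = 223/8 ≈ 27.875)
n*(h - 56) = 74*(223/8 - 56) = 74*(-225/8) = -8325/4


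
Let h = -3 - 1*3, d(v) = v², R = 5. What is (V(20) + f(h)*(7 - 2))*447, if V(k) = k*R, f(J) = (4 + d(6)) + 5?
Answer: 145275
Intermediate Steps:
h = -6 (h = -3 - 3 = -6)
f(J) = 45 (f(J) = (4 + 6²) + 5 = (4 + 36) + 5 = 40 + 5 = 45)
V(k) = 5*k (V(k) = k*5 = 5*k)
(V(20) + f(h)*(7 - 2))*447 = (5*20 + 45*(7 - 2))*447 = (100 + 45*5)*447 = (100 + 225)*447 = 325*447 = 145275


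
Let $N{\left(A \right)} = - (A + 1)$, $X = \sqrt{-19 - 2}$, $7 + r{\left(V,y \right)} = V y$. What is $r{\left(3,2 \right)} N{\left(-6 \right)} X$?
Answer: $- 5 i \sqrt{21} \approx - 22.913 i$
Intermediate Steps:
$r{\left(V,y \right)} = -7 + V y$
$X = i \sqrt{21}$ ($X = \sqrt{-21} = i \sqrt{21} \approx 4.5826 i$)
$N{\left(A \right)} = -1 - A$ ($N{\left(A \right)} = - (1 + A) = -1 - A$)
$r{\left(3,2 \right)} N{\left(-6 \right)} X = \left(-7 + 3 \cdot 2\right) \left(-1 - -6\right) i \sqrt{21} = \left(-7 + 6\right) \left(-1 + 6\right) i \sqrt{21} = \left(-1\right) 5 i \sqrt{21} = - 5 i \sqrt{21}$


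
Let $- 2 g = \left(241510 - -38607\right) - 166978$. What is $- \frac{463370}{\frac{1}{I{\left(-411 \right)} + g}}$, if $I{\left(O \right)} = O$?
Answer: $26403054285$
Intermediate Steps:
$g = - \frac{113139}{2}$ ($g = - \frac{\left(241510 - -38607\right) - 166978}{2} = - \frac{\left(241510 + 38607\right) - 166978}{2} = - \frac{280117 - 166978}{2} = \left(- \frac{1}{2}\right) 113139 = - \frac{113139}{2} \approx -56570.0$)
$- \frac{463370}{\frac{1}{I{\left(-411 \right)} + g}} = - \frac{463370}{\frac{1}{-411 - \frac{113139}{2}}} = - \frac{463370}{\frac{1}{- \frac{113961}{2}}} = - \frac{463370}{- \frac{2}{113961}} = \left(-463370\right) \left(- \frac{113961}{2}\right) = 26403054285$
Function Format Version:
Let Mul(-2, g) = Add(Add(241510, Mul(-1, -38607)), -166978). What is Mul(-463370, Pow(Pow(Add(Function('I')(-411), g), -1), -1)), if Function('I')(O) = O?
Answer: 26403054285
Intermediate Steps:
g = Rational(-113139, 2) (g = Mul(Rational(-1, 2), Add(Add(241510, Mul(-1, -38607)), -166978)) = Mul(Rational(-1, 2), Add(Add(241510, 38607), -166978)) = Mul(Rational(-1, 2), Add(280117, -166978)) = Mul(Rational(-1, 2), 113139) = Rational(-113139, 2) ≈ -56570.)
Mul(-463370, Pow(Pow(Add(Function('I')(-411), g), -1), -1)) = Mul(-463370, Pow(Pow(Add(-411, Rational(-113139, 2)), -1), -1)) = Mul(-463370, Pow(Pow(Rational(-113961, 2), -1), -1)) = Mul(-463370, Pow(Rational(-2, 113961), -1)) = Mul(-463370, Rational(-113961, 2)) = 26403054285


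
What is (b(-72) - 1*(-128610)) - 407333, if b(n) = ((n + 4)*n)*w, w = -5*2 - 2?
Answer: -337475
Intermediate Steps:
w = -12 (w = -10 - 2 = -12)
b(n) = -12*n*(4 + n) (b(n) = ((n + 4)*n)*(-12) = ((4 + n)*n)*(-12) = (n*(4 + n))*(-12) = -12*n*(4 + n))
(b(-72) - 1*(-128610)) - 407333 = (-12*(-72)*(4 - 72) - 1*(-128610)) - 407333 = (-12*(-72)*(-68) + 128610) - 407333 = (-58752 + 128610) - 407333 = 69858 - 407333 = -337475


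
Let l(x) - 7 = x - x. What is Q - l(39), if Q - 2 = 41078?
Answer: 41073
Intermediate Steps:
l(x) = 7 (l(x) = 7 + (x - x) = 7 + 0 = 7)
Q = 41080 (Q = 2 + 41078 = 41080)
Q - l(39) = 41080 - 1*7 = 41080 - 7 = 41073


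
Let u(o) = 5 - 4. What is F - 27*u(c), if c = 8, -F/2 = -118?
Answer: 209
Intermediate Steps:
F = 236 (F = -2*(-118) = 236)
u(o) = 1
F - 27*u(c) = 236 - 27*1 = 236 - 27 = 209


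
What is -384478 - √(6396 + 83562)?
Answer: -384478 - √89958 ≈ -3.8478e+5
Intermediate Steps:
-384478 - √(6396 + 83562) = -384478 - √89958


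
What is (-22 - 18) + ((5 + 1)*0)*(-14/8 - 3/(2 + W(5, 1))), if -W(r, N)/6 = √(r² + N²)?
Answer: -40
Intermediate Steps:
W(r, N) = -6*√(N² + r²) (W(r, N) = -6*√(r² + N²) = -6*√(N² + r²))
(-22 - 18) + ((5 + 1)*0)*(-14/8 - 3/(2 + W(5, 1))) = (-22 - 18) + ((5 + 1)*0)*(-14/8 - 3/(2 - 6*√(1² + 5²))) = -40 + (6*0)*(-14*⅛ - 3/(2 - 6*√(1 + 25))) = -40 + 0*(-7/4 - 3/(2 - 6*√26)) = -40 + 0 = -40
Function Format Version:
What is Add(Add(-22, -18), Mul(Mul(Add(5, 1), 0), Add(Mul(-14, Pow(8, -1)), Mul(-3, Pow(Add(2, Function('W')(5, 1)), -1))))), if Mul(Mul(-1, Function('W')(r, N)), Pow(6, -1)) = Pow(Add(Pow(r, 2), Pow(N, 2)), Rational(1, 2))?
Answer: -40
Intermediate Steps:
Function('W')(r, N) = Mul(-6, Pow(Add(Pow(N, 2), Pow(r, 2)), Rational(1, 2))) (Function('W')(r, N) = Mul(-6, Pow(Add(Pow(r, 2), Pow(N, 2)), Rational(1, 2))) = Mul(-6, Pow(Add(Pow(N, 2), Pow(r, 2)), Rational(1, 2))))
Add(Add(-22, -18), Mul(Mul(Add(5, 1), 0), Add(Mul(-14, Pow(8, -1)), Mul(-3, Pow(Add(2, Function('W')(5, 1)), -1))))) = Add(Add(-22, -18), Mul(Mul(Add(5, 1), 0), Add(Mul(-14, Pow(8, -1)), Mul(-3, Pow(Add(2, Mul(-6, Pow(Add(Pow(1, 2), Pow(5, 2)), Rational(1, 2)))), -1))))) = Add(-40, Mul(Mul(6, 0), Add(Mul(-14, Rational(1, 8)), Mul(-3, Pow(Add(2, Mul(-6, Pow(Add(1, 25), Rational(1, 2)))), -1))))) = Add(-40, Mul(0, Add(Rational(-7, 4), Mul(-3, Pow(Add(2, Mul(-6, Pow(26, Rational(1, 2)))), -1))))) = Add(-40, 0) = -40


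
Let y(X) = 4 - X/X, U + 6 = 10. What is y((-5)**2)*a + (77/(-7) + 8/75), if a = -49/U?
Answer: -14293/300 ≈ -47.643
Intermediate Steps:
U = 4 (U = -6 + 10 = 4)
y(X) = 3 (y(X) = 4 - 1*1 = 4 - 1 = 3)
a = -49/4 ≈ -12.250
y((-5)**2)*a + (77/(-7) + 8/75) = 3*(-49/4) + (77/(-7) + 8/75) = -147/4 + (77*(-1/7) + 8*(1/75)) = -147/4 + (-11 + 8/75) = -147/4 - 817/75 = -14293/300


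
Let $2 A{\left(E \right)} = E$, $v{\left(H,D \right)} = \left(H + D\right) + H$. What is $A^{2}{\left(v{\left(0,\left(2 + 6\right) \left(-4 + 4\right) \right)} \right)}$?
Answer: $0$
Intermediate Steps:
$v{\left(H,D \right)} = D + 2 H$ ($v{\left(H,D \right)} = \left(D + H\right) + H = D + 2 H$)
$A{\left(E \right)} = \frac{E}{2}$
$A^{2}{\left(v{\left(0,\left(2 + 6\right) \left(-4 + 4\right) \right)} \right)} = \left(\frac{\left(2 + 6\right) \left(-4 + 4\right) + 2 \cdot 0}{2}\right)^{2} = \left(\frac{8 \cdot 0 + 0}{2}\right)^{2} = \left(\frac{0 + 0}{2}\right)^{2} = \left(\frac{1}{2} \cdot 0\right)^{2} = 0^{2} = 0$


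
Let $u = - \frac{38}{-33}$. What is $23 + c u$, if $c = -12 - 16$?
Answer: $- \frac{305}{33} \approx -9.2424$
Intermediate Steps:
$c = -28$
$u = \frac{38}{33}$ ($u = \left(-38\right) \left(- \frac{1}{33}\right) = \frac{38}{33} \approx 1.1515$)
$23 + c u = 23 - \frac{1064}{33} = - \frac{305}{33}$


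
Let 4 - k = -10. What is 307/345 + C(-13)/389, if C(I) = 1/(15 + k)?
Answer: 3463612/3891945 ≈ 0.88994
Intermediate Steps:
k = 14 (k = 4 - 1*(-10) = 4 + 10 = 14)
C(I) = 1/29 (C(I) = 1/(15 + 14) = 1/29)
307/345 + C(-13)/389 = 307/345 + (1/29)/389 = 307*(1/345) + (1/29)*(1/389) = 307/345 + 1/11281 = 3463612/3891945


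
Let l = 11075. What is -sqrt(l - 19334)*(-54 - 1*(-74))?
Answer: -20*I*sqrt(8259) ≈ -1817.6*I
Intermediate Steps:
-sqrt(l - 19334)*(-54 - 1*(-74)) = -sqrt(11075 - 19334)*(-54 - 1*(-74)) = -sqrt(-8259)*(-54 + 74) = -I*sqrt(8259)*20 = -20*I*sqrt(8259)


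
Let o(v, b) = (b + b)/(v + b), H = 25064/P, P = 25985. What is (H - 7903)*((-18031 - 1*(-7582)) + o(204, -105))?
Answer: 23605720702939/285835 ≈ 8.2585e+7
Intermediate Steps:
H = 25064/25985 ≈ 0.96456
o(v, b) = 2*b/(b + v) (o(v, b) = (2*b)/(b + v) = 2*b/(b + v))
(H - 7903)*((-18031 - 1*(-7582)) + o(204, -105)) = (25064/25985 - 7903)*((-18031 - 1*(-7582)) + 2*(-105)/(-105 + 204)) = -205334391*((-18031 + 7582) + 2*(-105)/99)/25985 = -205334391*(-10449 + 2*(-105)*(1/99))/25985 = -205334391*(-10449 - 70/33)/25985 = -205334391/25985*(-344887/33) = 23605720702939/285835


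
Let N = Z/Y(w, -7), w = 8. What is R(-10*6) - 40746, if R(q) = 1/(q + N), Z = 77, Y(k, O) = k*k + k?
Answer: -172885350/4243 ≈ -40746.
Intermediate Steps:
Y(k, O) = k + k² (Y(k, O) = k² + k = k + k²)
N = 77/72 (N = 77/((8*(1 + 8))) = 77/((8*9)) = 77/72 ≈ 1.0694)
R(q) = 1/(77/72 + q) (R(q) = 1/(q + 77/72) = 1/(77/72 + q))
R(-10*6) - 40746 = 72/(77 + 72*(-10*6)) - 40746 = 72/(77 + 72*(-60)) - 40746 = 72/(77 - 4320) - 40746 = 72/(-4243) - 40746 = 72*(-1/4243) - 40746 = -72/4243 - 40746 = -172885350/4243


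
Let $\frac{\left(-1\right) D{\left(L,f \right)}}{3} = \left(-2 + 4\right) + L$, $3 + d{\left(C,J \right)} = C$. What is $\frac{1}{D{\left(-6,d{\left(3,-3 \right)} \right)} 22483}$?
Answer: $\frac{1}{269796} \approx 3.7065 \cdot 10^{-6}$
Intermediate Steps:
$d{\left(C,J \right)} = -3 + C$
$D{\left(L,f \right)} = -6 - 3 L$ ($D{\left(L,f \right)} = - 3 \left(\left(-2 + 4\right) + L\right) = - 3 \left(2 + L\right) = -6 - 3 L$)
$\frac{1}{D{\left(-6,d{\left(3,-3 \right)} \right)} 22483} = \frac{1}{\left(-6 - -18\right) 22483} = \frac{1}{\left(-6 + 18\right) 22483} = \frac{1}{12 \cdot 22483} = \frac{1}{269796}$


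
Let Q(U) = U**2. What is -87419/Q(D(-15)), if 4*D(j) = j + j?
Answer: -349676/225 ≈ -1554.1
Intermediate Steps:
D(j) = j/2 (D(j) = (j + j)/4 = (2*j)/4 = j/2)
-87419/Q(D(-15)) = -87419/(((1/2)*(-15))**2) = -87419/((-15/2)**2) = -87419/225/4 = -87419*4/225 = -349676/225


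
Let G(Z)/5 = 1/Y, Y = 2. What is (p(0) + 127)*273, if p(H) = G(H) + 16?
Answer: 79443/2 ≈ 39722.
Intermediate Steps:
G(Z) = 5/2
p(H) = 37/2 (p(H) = 5/2 + 16 = 37/2)
(p(0) + 127)*273 = (37/2 + 127)*273 = (291/2)*273 = 79443/2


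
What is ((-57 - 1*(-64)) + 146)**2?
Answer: 23409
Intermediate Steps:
((-57 - 1*(-64)) + 146)**2 = ((-57 + 64) + 146)**2 = (7 + 146)**2 = 153**2 = 23409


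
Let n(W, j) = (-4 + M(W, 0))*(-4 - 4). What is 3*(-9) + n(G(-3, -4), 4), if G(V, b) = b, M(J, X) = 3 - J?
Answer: -51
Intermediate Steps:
n(W, j) = 8 + 8*W (n(W, j) = (-4 + (3 - W))*(-4 - 4) = (-1 - W)*(-8) = 8 + 8*W)
3*(-9) + n(G(-3, -4), 4) = 3*(-9) + (8 + 8*(-4)) = -27 + (8 - 32) = -27 - 24 = -51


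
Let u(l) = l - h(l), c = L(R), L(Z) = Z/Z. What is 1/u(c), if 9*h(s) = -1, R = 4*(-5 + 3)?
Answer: 9/10 ≈ 0.90000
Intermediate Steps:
R = -8 (R = 4*(-2) = -8)
L(Z) = 1
c = 1
h(s) = -⅑ (h(s) = (⅑)*(-1) = -⅑)
u(l) = ⅑ + l (u(l) = l - 1*(-⅑) = l + ⅑ = ⅑ + l)
1/u(c) = 1/(⅑ + 1) = 1/(10/9) = 9/10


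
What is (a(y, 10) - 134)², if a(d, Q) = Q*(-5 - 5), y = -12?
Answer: 54756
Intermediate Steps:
a(d, Q) = -10*Q (a(d, Q) = Q*(-10) = -10*Q)
(a(y, 10) - 134)² = (-10*10 - 134)² = (-100 - 134)² = (-234)² = 54756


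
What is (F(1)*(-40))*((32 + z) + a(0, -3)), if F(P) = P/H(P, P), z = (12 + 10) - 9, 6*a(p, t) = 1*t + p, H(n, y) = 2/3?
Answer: -2670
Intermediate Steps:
H(n, y) = 2/3 (H(n, y) = 2*(1/3) = 2/3)
a(p, t) = p/6 + t/6 (a(p, t) = (1*t + p)/6 = (t + p)/6 = (p + t)/6 = p/6 + t/6)
z = 13 (z = 22 - 9 = 13)
F(P) = 3*P/2 (F(P) = P/(2/3) = P*(3/2) = 3*P/2)
(F(1)*(-40))*((32 + z) + a(0, -3)) = (((3/2)*1)*(-40))*((32 + 13) + ((1/6)*0 + (1/6)*(-3))) = ((3/2)*(-40))*(45 + (0 - 1/2)) = -60*(45 - 1/2) = -60*89/2 = -2670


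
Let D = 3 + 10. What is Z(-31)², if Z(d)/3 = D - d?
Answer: 17424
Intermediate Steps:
D = 13
Z(d) = 39 - 3*d (Z(d) = 3*(13 - d) = 39 - 3*d)
Z(-31)² = (39 - 3*(-31))² = (39 + 93)² = 132² = 17424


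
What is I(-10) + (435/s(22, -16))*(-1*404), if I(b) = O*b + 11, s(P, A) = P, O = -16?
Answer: -85989/11 ≈ -7817.2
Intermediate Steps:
I(b) = 11 - 16*b (I(b) = -16*b + 11 = 11 - 16*b)
I(-10) + (435/s(22, -16))*(-1*404) = (11 - 16*(-10)) + (435/22)*(-1*404) = (11 + 160) + (435*(1/22))*(-404) = 171 + (435/22)*(-404) = 171 - 87870/11 = -85989/11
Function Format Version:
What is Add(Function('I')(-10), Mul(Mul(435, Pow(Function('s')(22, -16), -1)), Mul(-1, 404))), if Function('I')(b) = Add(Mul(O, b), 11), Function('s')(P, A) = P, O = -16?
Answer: Rational(-85989, 11) ≈ -7817.2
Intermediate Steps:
Function('I')(b) = Add(11, Mul(-16, b)) (Function('I')(b) = Add(Mul(-16, b), 11) = Add(11, Mul(-16, b)))
Add(Function('I')(-10), Mul(Mul(435, Pow(Function('s')(22, -16), -1)), Mul(-1, 404))) = Add(Add(11, Mul(-16, -10)), Mul(Mul(435, Pow(22, -1)), Mul(-1, 404))) = Add(Add(11, 160), Mul(Mul(435, Rational(1, 22)), -404)) = Add(171, Mul(Rational(435, 22), -404)) = Add(171, Rational(-87870, 11)) = Rational(-85989, 11)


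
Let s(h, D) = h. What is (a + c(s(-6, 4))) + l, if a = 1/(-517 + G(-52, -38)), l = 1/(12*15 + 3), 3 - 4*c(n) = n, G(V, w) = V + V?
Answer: 341513/151524 ≈ 2.2539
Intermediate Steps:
G(V, w) = 2*V
c(n) = ¾ - n/4
l = 1/183 (l = 1/(180 + 3) = 1/183 ≈ 0.0054645)
a = -1/621 (a = 1/(-517 + 2*(-52)) = 1/(-517 - 104) = 1/(-621) = -1/621 ≈ -0.0016103)
(a + c(s(-6, 4))) + l = (-1/621 + (¾ - ¼*(-6))) + 1/183 = (-1/621 + (¾ + 3/2)) + 1/183 = (-1/621 + 9/4) + 1/183 = 5585/2484 + 1/183 = 341513/151524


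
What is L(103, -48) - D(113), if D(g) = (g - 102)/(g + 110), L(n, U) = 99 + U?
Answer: 11362/223 ≈ 50.951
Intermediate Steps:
D(g) = (-102 + g)/(110 + g)
L(103, -48) - D(113) = (99 - 48) - (-102 + 113)/(110 + 113) = 51 - 11/223 = 11362/223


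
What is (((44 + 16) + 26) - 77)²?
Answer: 81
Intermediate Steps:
(((44 + 16) + 26) - 77)² = ((60 + 26) - 77)² = (86 - 77)² = 9² = 81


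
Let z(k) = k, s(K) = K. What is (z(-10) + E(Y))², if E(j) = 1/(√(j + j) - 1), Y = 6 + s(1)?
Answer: 16655/169 - 258*√14/169 ≈ 92.838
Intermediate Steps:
Y = 7 (Y = 6 + 1 = 7)
E(j) = 1/(-1 + √2*√j) (E(j) = 1/(√(2*j) - 1) = 1/(√2*√j - 1) = 1/(-1 + √2*√j))
(z(-10) + E(Y))² = (-10 + 1/(-1 + √2*√7))² = (-10 + 1/(-1 + √14))²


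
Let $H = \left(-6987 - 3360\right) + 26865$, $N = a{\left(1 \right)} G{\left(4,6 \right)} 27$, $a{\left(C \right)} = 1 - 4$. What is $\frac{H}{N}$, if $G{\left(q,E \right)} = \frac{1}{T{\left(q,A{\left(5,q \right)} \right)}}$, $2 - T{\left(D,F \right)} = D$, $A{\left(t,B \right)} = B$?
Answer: $\frac{11012}{27} \approx 407.85$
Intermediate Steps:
$a{\left(C \right)} = -3$
$T{\left(D,F \right)} = 2 - D$
$G{\left(q,E \right)} = \frac{1}{2 - q}$
$N = \frac{81}{2}$ ($N = - 3 \left(- \frac{1}{-2 + 4}\right) 27 = - 3 \left(- \frac{1}{2}\right) 27 = - 3 \left(\left(-1\right) \frac{1}{2}\right) 27 = \left(-3\right) \left(- \frac{1}{2}\right) 27 = \frac{3}{2} \cdot 27 = \frac{81}{2} \approx 40.5$)
$H = 16518$ ($H = -10347 + 26865 = 16518$)
$\frac{H}{N} = \frac{16518}{\frac{81}{2}} = 16518 \cdot \frac{2}{81} = \frac{11012}{27}$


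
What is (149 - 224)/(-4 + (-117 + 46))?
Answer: 1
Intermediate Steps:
(149 - 224)/(-4 + (-117 + 46)) = -75/(-4 - 71) = -75/(-75) = -75*(-1/75) = 1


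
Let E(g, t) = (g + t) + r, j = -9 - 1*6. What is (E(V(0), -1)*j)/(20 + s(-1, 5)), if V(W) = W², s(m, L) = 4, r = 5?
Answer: -5/2 ≈ -2.5000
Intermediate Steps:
j = -15 (j = -9 - 6 = -15)
E(g, t) = 5 + g + t (E(g, t) = (g + t) + 5 = 5 + g + t)
(E(V(0), -1)*j)/(20 + s(-1, 5)) = ((5 + 0² - 1)*(-15))/(20 + 4) = ((5 + 0 - 1)*(-15))/24 = (4*(-15))*(1/24) = -60*1/24 = -5/2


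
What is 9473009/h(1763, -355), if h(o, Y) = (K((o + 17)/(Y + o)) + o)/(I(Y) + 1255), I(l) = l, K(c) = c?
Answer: 1000349750400/207007 ≈ 4.8324e+6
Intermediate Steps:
h(o, Y) = (o + (17 + o)/(Y + o))/(1255 + Y) (h(o, Y) = ((o + 17)/(Y + o) + o)/(Y + 1255) = ((17 + o)/(Y + o) + o)/(1255 + Y) = (o + (17 + o)/(Y + o))/(1255 + Y))
9473009/h(1763, -355) = 9473009/(((17 + 1763 + 1763*(-355 + 1763))/((1255 - 355)*(-355 + 1763)))) = 9473009/(((17 + 1763 + 1763*1408)/(900*1408))) = 9473009/(((1/900)*(1/1408)*(17 + 1763 + 2482304))) = 9473009/(((1/900)*(1/1408)*2484084)) = 9473009/(207007/105600) = 9473009*(105600/207007) = 1000349750400/207007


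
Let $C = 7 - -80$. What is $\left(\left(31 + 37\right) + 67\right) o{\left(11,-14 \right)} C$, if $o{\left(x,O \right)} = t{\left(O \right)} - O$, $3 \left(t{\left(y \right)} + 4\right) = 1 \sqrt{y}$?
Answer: $117450 + 3915 i \sqrt{14} \approx 1.1745 \cdot 10^{5} + 14649.0 i$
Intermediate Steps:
$t{\left(y \right)} = -4 + \frac{\sqrt{y}}{3}$ ($t{\left(y \right)} = -4 + \frac{1 \sqrt{y}}{3} = -4 + \frac{\sqrt{y}}{3}$)
$o{\left(x,O \right)} = -4 - O + \frac{\sqrt{O}}{3}$ ($o{\left(x,O \right)} = \left(-4 + \frac{\sqrt{O}}{3}\right) - O = -4 - O + \frac{\sqrt{O}}{3}$)
$C = 87$ ($C = 7 + 80 = 87$)
$\left(\left(31 + 37\right) + 67\right) o{\left(11,-14 \right)} C = \left(\left(31 + 37\right) + 67\right) \left(-4 - -14 + \frac{\sqrt{-14}}{3}\right) 87 = \left(68 + 67\right) \left(-4 + 14 + \frac{i \sqrt{14}}{3}\right) 87 = 135 \left(-4 + 14 + \frac{i \sqrt{14}}{3}\right) 87 = 135 \left(10 + \frac{i \sqrt{14}}{3}\right) 87 = \left(1350 + 45 i \sqrt{14}\right) 87 = 117450 + 3915 i \sqrt{14}$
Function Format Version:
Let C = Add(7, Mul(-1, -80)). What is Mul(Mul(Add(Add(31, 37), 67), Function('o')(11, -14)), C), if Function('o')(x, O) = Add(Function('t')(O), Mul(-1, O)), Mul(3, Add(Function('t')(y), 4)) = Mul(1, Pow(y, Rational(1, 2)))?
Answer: Add(117450, Mul(3915, I, Pow(14, Rational(1, 2)))) ≈ Add(1.1745e+5, Mul(14649., I))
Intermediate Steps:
Function('t')(y) = Add(-4, Mul(Rational(1, 3), Pow(y, Rational(1, 2)))) (Function('t')(y) = Add(-4, Mul(Rational(1, 3), Mul(1, Pow(y, Rational(1, 2))))) = Add(-4, Mul(Rational(1, 3), Pow(y, Rational(1, 2)))))
Function('o')(x, O) = Add(-4, Mul(-1, O), Mul(Rational(1, 3), Pow(O, Rational(1, 2)))) (Function('o')(x, O) = Add(Add(-4, Mul(Rational(1, 3), Pow(O, Rational(1, 2)))), Mul(-1, O)) = Add(-4, Mul(-1, O), Mul(Rational(1, 3), Pow(O, Rational(1, 2)))))
C = 87 (C = Add(7, 80) = 87)
Mul(Mul(Add(Add(31, 37), 67), Function('o')(11, -14)), C) = Mul(Mul(Add(Add(31, 37), 67), Add(-4, Mul(-1, -14), Mul(Rational(1, 3), Pow(-14, Rational(1, 2))))), 87) = Mul(Mul(Add(68, 67), Add(-4, 14, Mul(Rational(1, 3), Mul(I, Pow(14, Rational(1, 2)))))), 87) = Mul(Mul(135, Add(-4, 14, Mul(Rational(1, 3), I, Pow(14, Rational(1, 2))))), 87) = Mul(Mul(135, Add(10, Mul(Rational(1, 3), I, Pow(14, Rational(1, 2))))), 87) = Mul(Add(1350, Mul(45, I, Pow(14, Rational(1, 2)))), 87) = Add(117450, Mul(3915, I, Pow(14, Rational(1, 2))))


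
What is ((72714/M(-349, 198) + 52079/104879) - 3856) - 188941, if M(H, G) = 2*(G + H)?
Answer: -3057079062887/15836729 ≈ -1.9304e+5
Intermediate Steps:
M(H, G) = 2*G + 2*H
((72714/M(-349, 198) + 52079/104879) - 3856) - 188941 = ((72714/(2*198 + 2*(-349)) + 52079/104879) - 3856) - 188941 = ((72714/(396 - 698) + 52079*(1/104879)) - 3856) - 188941 = ((72714/(-302) + 52079/104879) - 3856) - 188941 = ((72714*(-1/302) + 52079/104879) - 3856) - 188941 = ((-36357/151 + 52079/104879) - 3856) - 188941 = (-3805221874/15836729 - 3856) - 188941 = -64871648898/15836729 - 188941 = -3057079062887/15836729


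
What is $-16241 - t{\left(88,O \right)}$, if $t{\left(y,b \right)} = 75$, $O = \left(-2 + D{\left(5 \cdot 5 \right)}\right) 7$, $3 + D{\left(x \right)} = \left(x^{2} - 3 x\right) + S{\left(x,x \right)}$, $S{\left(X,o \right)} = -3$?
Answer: $-16316$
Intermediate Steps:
$D{\left(x \right)} = -6 + x^{2} - 3 x$ ($D{\left(x \right)} = -3 - \left(3 - x^{2} + 3 x\right) = -6 + x^{2} - 3 x$)
$O = 3794$ ($O = \left(-2 - \left(6 - 625 + 3 \cdot 5 \cdot 5\right)\right) 7 = \left(-2 - \left(81 - 625\right)\right) 7 = \left(-2 - -544\right) 7 = \left(-2 + 544\right) 7 = 542 \cdot 7 = 3794$)
$-16241 - t{\left(88,O \right)} = -16241 - 75 = -16316$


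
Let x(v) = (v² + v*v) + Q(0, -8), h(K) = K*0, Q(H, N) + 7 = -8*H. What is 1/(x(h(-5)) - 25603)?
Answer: -1/25610 ≈ -3.9047e-5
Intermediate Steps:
Q(H, N) = -7 - 8*H
h(K) = 0
x(v) = -7 + 2*v² (x(v) = (v² + v*v) + (-7 - 8*0) = (v² + v²) + (-7 + 0) = 2*v² - 7 = -7 + 2*v²)
1/(x(h(-5)) - 25603) = 1/((-7 + 2*0²) - 25603) = 1/((-7 + 2*0) - 25603) = 1/((-7 + 0) - 25603) = 1/(-7 - 25603) = 1/(-25610) = -1/25610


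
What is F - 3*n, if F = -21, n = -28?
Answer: 63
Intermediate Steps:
F - 3*n = -21 - 3*(-28) = -21 + 84 = 63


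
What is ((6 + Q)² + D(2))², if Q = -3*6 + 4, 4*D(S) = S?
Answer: 16641/4 ≈ 4160.3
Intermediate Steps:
D(S) = S/4
Q = -14 (Q = -18 + 4 = -14)
((6 + Q)² + D(2))² = ((6 - 14)² + (¼)*2)² = ((-8)² + ½)² = (64 + ½)² = (129/2)² = 16641/4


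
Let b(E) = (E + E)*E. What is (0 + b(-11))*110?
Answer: 26620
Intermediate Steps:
b(E) = 2*E² (b(E) = (2*E)*E = 2*E²)
(0 + b(-11))*110 = (0 + 2*(-11)²)*110 = (0 + 2*121)*110 = (0 + 242)*110 = 242*110 = 26620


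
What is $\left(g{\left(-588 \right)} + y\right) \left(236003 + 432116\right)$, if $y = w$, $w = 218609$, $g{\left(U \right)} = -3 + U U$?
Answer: $377052957650$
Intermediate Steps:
$g{\left(U \right)} = -3 + U^{2}$
$y = 218609$
$\left(g{\left(-588 \right)} + y\right) \left(236003 + 432116\right) = \left(\left(-3 + \left(-588\right)^{2}\right) + 218609\right) \left(236003 + 432116\right) = \left(\left(-3 + 345744\right) + 218609\right) 668119 = \left(345741 + 218609\right) 668119 = 564350 \cdot 668119 = 377052957650$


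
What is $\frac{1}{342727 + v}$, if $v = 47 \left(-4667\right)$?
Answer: $\frac{1}{123378} \approx 8.1052 \cdot 10^{-6}$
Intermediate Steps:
$v = -219349$
$\frac{1}{342727 + v} = \frac{1}{342727 - 219349} = \frac{1}{123378}$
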